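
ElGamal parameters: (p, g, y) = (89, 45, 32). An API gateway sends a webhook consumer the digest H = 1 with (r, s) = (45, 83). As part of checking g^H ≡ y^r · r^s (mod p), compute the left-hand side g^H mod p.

45^1 mod 89 = 45

45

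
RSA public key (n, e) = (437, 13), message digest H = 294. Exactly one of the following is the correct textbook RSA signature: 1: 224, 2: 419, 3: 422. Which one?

Candidate 1: Squares mod 437: 224^1≡224, 224^2≡358, 224^4≡123, 224^8≡271; 13 = 8 + 4 + 1, so 224^13 ≡ 271·123·224 ≡ 10 (mod 437)
Candidate 2: Squares mod 437: 419^1≡419, 419^2≡324, 419^4≡96, 419^8≡39; 13 = 8 + 4 + 1, so 419^13 ≡ 39·96·419 ≡ 343 (mod 437)
Candidate 3: Squares mod 437: 422^1≡422, 422^2≡225, 422^4≡370, 422^8≡119; 13 = 8 + 4 + 1, so 422^13 ≡ 119·370·422 ≡ 294 (mod 437)
  → matches H = 294

3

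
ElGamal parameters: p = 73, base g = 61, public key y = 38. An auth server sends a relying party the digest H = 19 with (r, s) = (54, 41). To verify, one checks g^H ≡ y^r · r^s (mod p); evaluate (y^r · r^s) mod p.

12

38^54 mod 73 = 72
54^41 mod 73 = 61
y^r · r^s ≡ 72·61 = 4392 ≡ 12 (mod 73)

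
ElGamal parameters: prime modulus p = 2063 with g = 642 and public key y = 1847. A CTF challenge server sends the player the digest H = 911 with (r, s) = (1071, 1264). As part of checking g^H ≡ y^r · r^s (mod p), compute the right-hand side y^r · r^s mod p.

1847^2 = 3411409 ≡ 1270
1847^4 ≡ 1270^2 = 1612900 ≡ 1697
1847^8 ≡ 1697^2 = 2879809 ≡ 1924
1847^16 ≡ 1924^2 = 3701776 ≡ 754
1847^32 ≡ 754^2 = 568516 ≡ 1191
1847^64 ≡ 1191^2 = 1418481 ≡ 1200
1847^128 ≡ 1200^2 = 1440000 ≡ 26
1847^256 ≡ 26^2 = 676
1847^512 ≡ 676^2 = 456976 ≡ 1053
1847^1024 ≡ 1053^2 = 1108809 ≡ 978
1071 = 1024 + 32 + 8 + 4 + 2 + 1, so 1847^1071 ≡ 978·1191·1924·1697·1270·1847 ≡ 509 (mod 2063)
1071^2 = 1147041 ≡ 13
1071^4 ≡ 13^2 = 169
1071^8 ≡ 169^2 = 28561 ≡ 1742
1071^16 ≡ 1742^2 = 3034564 ≡ 1954
1071^32 ≡ 1954^2 = 3818116 ≡ 1566
1071^64 ≡ 1566^2 = 2452356 ≡ 1512
1071^128 ≡ 1512^2 = 2286144 ≡ 340
1071^256 ≡ 340^2 = 115600 ≡ 72
1071^512 ≡ 72^2 = 5184 ≡ 1058
1071^1024 ≡ 1058^2 = 1119364 ≡ 1218
1264 = 1024 + 128 + 64 + 32 + 16, so 1071^1264 ≡ 1218·340·1512·1566·1954 ≡ 85 (mod 2063)
y^r · r^s ≡ 509·85 = 43265 ≡ 2005 (mod 2063)

2005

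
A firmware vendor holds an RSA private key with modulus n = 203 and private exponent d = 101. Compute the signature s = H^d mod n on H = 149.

151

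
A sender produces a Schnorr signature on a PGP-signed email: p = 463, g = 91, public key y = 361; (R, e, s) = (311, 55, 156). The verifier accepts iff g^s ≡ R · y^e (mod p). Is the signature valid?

valid

g^s mod p:
91^2 = 8281 ≡ 410
91^4 ≡ 410^2 = 168100 ≡ 31
91^8 ≡ 31^2 = 961 ≡ 35
91^16 ≡ 35^2 = 1225 ≡ 299
91^32 ≡ 299^2 = 89401 ≡ 42
91^64 ≡ 42^2 = 1764 ≡ 375
91^128 ≡ 375^2 = 140625 ≡ 336
156 = 128 + 16 + 8 + 4, so 91^156 ≡ 336·299·35·31 ≡ 276 (mod 463)
R · y^e mod p:
361^2 = 130321 ≡ 218
361^4 ≡ 218^2 = 47524 ≡ 298
361^8 ≡ 298^2 = 88804 ≡ 371
361^16 ≡ 371^2 = 137641 ≡ 130
361^32 ≡ 130^2 = 16900 ≡ 232
55 = 32 + 16 + 4 + 2 + 1, so 361^55 ≡ 232·130·298·218·361 ≡ 449 (mod 463)
311·449 = 139639 ≡ 276 (mod 463)
276 ≡ 276 (mod 463); signature holds.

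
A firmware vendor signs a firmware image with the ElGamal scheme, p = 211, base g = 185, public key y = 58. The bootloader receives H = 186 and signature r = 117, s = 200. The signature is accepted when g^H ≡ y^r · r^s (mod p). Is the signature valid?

Left side g^H mod p:
185^2 = 34225 ≡ 43
185^4 ≡ 43^2 = 1849 ≡ 161
185^8 ≡ 161^2 = 25921 ≡ 179
185^16 ≡ 179^2 = 32041 ≡ 180
185^32 ≡ 180^2 = 32400 ≡ 117
185^64 ≡ 117^2 = 13689 ≡ 185
185^128 ≡ 185^2 = 34225 ≡ 43
186 = 128 + 32 + 16 + 8 + 2, so 185^186 ≡ 43·117·180·179·43 ≡ 144 (mod 211)
Right side y^r · r^s mod p:
58^2 = 3364 ≡ 199
58^4 ≡ 199^2 = 39601 ≡ 144
58^8 ≡ 144^2 = 20736 ≡ 58
58^16 ≡ 58^2 = 3364 ≡ 199
58^32 ≡ 199^2 = 39601 ≡ 144
58^64 ≡ 144^2 = 20736 ≡ 58
117 = 64 + 32 + 16 + 4 + 1, so 58^117 ≡ 58·144·199·144·58 ≡ 123 (mod 211)
117^2 = 13689 ≡ 185
117^4 ≡ 185^2 = 34225 ≡ 43
117^8 ≡ 43^2 = 1849 ≡ 161
117^16 ≡ 161^2 = 25921 ≡ 179
117^32 ≡ 179^2 = 32041 ≡ 180
117^64 ≡ 180^2 = 32400 ≡ 117
117^128 ≡ 117^2 = 13689 ≡ 185
200 = 128 + 64 + 8, so 117^200 ≡ 185·117·161 ≡ 180 (mod 211)
123·180 = 22140 ≡ 196 (mod 211)
144 ≠ 196, so verification fails.

invalid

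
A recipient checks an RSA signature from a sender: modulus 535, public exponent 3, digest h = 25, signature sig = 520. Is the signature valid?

sig^3 mod 535 = 370
sig^3 mod 535 = 370, but h = 25.

invalid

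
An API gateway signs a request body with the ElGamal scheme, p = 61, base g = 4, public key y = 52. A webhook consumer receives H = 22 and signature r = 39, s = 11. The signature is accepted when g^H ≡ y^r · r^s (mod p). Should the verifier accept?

Left side g^H mod p:
4^2 = 16
4^4 ≡ 16^2 = 256 ≡ 12
4^8 ≡ 12^2 = 144 ≡ 22
4^16 ≡ 22^2 = 484 ≡ 57
22 = 16 + 4 + 2, so 4^22 ≡ 57·12·16 ≡ 25 (mod 61)
Right side y^r · r^s mod p:
52^2 = 2704 ≡ 20
52^4 ≡ 20^2 = 400 ≡ 34
52^8 ≡ 34^2 = 1156 ≡ 58
52^16 ≡ 58^2 = 3364 ≡ 9
52^32 ≡ 9^2 = 81 ≡ 20
39 = 32 + 4 + 2 + 1, so 52^39 ≡ 20·34·20·52 ≡ 27 (mod 61)
39^2 = 1521 ≡ 57
39^4 ≡ 57^2 = 3249 ≡ 16
39^8 ≡ 16^2 = 256 ≡ 12
11 = 8 + 2 + 1, so 39^11 ≡ 12·57·39 ≡ 19 (mod 61)
27·19 = 513 ≡ 25 (mod 61)
25 ≡ 25 (mod 61), so the signature is genuine.

accept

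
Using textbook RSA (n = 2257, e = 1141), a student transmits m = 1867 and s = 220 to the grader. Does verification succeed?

Squares mod 2257: s^1≡220, s^2≡1003, s^4≡1644, s^8≡1107, s^16≡2155, s^32≡1376, s^64≡2010, s^128≡70, s^256≡386, s^512≡34, s^1024≡1156
1141 = 1024 + 64 + 32 + 16 + 4 + 1, so s^1141 ≡ 1156·2010·1376·2155·1644·220 ≡ 1867 (mod 2257)
Since 1867 equals the digest 1867, verification succeeds.

passes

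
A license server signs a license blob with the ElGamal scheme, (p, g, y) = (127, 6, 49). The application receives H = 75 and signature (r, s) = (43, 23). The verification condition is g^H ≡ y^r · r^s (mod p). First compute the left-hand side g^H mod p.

77

6^2 = 36
6^4 ≡ 36^2 = 1296 ≡ 26
6^8 ≡ 26^2 = 676 ≡ 41
6^16 ≡ 41^2 = 1681 ≡ 30
6^32 ≡ 30^2 = 900 ≡ 11
6^64 ≡ 11^2 = 121
75 = 64 + 8 + 2 + 1, so 6^75 ≡ 121·41·36·6 ≡ 77 (mod 127)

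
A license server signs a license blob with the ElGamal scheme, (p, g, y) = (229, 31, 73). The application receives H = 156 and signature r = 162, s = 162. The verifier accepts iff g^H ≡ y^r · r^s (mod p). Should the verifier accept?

accept

Left side g^H mod p:
Squares mod 229: 31^1≡31, 31^2≡45, 31^4≡193, 31^8≡151, 31^16≡130, 31^32≡183, 31^64≡55, 31^128≡48
156 = 128 + 16 + 8 + 4, so 31^156 ≡ 48·130·151·193 ≡ 214 (mod 229)
Right side y^r · r^s mod p:
Squares mod 229: 73^1≡73, 73^2≡62, 73^4≡180, 73^8≡111, 73^16≡184, 73^32≡193, 73^64≡151, 73^128≡130
162 = 128 + 32 + 2, so 73^162 ≡ 130·193·62 ≡ 212 (mod 229)
Squares mod 229: 162^1≡162, 162^2≡138, 162^4≡37, 162^8≡224, 162^16≡25, 162^32≡167, 162^64≡180, 162^128≡111
162 = 128 + 32 + 2, so 162^162 ≡ 111·167·138 ≡ 176 (mod 229)
212·176 = 37312 ≡ 214 (mod 229)
214 ≡ 214 (mod 229), so the signature is genuine.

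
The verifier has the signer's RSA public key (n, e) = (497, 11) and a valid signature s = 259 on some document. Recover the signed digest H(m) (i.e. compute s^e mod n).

s^2 ≡ 259^2 = 67081 ≡ 483
s^4 ≡ 483^2 = 233289 ≡ 196
s^8 ≡ 196^2 = 38416 ≡ 147
11 = 8 + 2 + 1, so s^11 ≡ 147·483·259 ≡ 259 (mod 497)

259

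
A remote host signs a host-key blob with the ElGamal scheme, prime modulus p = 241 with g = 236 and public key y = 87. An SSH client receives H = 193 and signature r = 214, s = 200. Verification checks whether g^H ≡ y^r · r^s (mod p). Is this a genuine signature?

Left side g^H mod p:
236^2 = 55696 ≡ 25
236^4 ≡ 25^2 = 625 ≡ 143
236^8 ≡ 143^2 = 20449 ≡ 205
236^16 ≡ 205^2 = 42025 ≡ 91
236^32 ≡ 91^2 = 8281 ≡ 87
236^64 ≡ 87^2 = 7569 ≡ 98
236^128 ≡ 98^2 = 9604 ≡ 205
193 = 128 + 64 + 1, so 236^193 ≡ 205·98·236 ≡ 47 (mod 241)
Right side y^r · r^s mod p:
87^2 = 7569 ≡ 98
87^4 ≡ 98^2 = 9604 ≡ 205
87^8 ≡ 205^2 = 42025 ≡ 91
87^16 ≡ 91^2 = 8281 ≡ 87
87^32 ≡ 87^2 = 7569 ≡ 98
87^64 ≡ 98^2 = 9604 ≡ 205
87^128 ≡ 205^2 = 42025 ≡ 91
214 = 128 + 64 + 16 + 4 + 2, so 87^214 ≡ 91·205·87·205·98 ≡ 205 (mod 241)
214^2 = 45796 ≡ 6
214^4 ≡ 6^2 = 36
214^8 ≡ 36^2 = 1296 ≡ 91
214^16 ≡ 91^2 = 8281 ≡ 87
214^32 ≡ 87^2 = 7569 ≡ 98
214^64 ≡ 98^2 = 9604 ≡ 205
214^128 ≡ 205^2 = 42025 ≡ 91
200 = 128 + 64 + 8, so 214^200 ≡ 91·205·91 ≡ 1 (mod 241)
205·1 = 205 ≡ 205 (mod 241)
47 ≠ 205, so verification fails.

forged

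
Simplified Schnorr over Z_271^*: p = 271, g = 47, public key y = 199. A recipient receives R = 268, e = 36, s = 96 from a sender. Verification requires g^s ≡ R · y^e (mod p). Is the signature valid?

invalid

g^s mod p:
47^2 = 2209 ≡ 41
47^4 ≡ 41^2 = 1681 ≡ 55
47^8 ≡ 55^2 = 3025 ≡ 44
47^16 ≡ 44^2 = 1936 ≡ 39
47^32 ≡ 39^2 = 1521 ≡ 166
47^64 ≡ 166^2 = 27556 ≡ 185
96 = 64 + 32, so 47^96 ≡ 185·166 ≡ 87 (mod 271)
R · y^e mod p:
199^2 = 39601 ≡ 35
199^4 ≡ 35^2 = 1225 ≡ 141
199^8 ≡ 141^2 = 19881 ≡ 98
199^16 ≡ 98^2 = 9604 ≡ 119
199^32 ≡ 119^2 = 14161 ≡ 69
36 = 32 + 4, so 199^36 ≡ 69·141 ≡ 244 (mod 271)
268·244 = 65392 ≡ 81 (mod 271)
87 ≠ 81; the check fails.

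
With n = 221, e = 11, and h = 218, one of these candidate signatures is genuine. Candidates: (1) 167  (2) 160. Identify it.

2

Candidate 1: Squares mod 221: 167^1≡167, 167^2≡43, 167^4≡81, 167^8≡152; 11 = 8 + 2 + 1, so 167^11 ≡ 152·43·167 ≡ 214 (mod 221)
Candidate 2: Squares mod 221: 160^1≡160, 160^2≡185, 160^4≡191, 160^8≡16; 11 = 8 + 2 + 1, so 160^11 ≡ 16·185·160 ≡ 218 (mod 221)
  → matches h = 218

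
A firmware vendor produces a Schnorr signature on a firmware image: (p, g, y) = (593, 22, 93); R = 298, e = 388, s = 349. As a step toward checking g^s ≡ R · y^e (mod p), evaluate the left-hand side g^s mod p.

22^2 = 484
22^4 ≡ 484^2 = 234256 ≡ 21
22^8 ≡ 21^2 = 441
22^16 ≡ 441^2 = 194481 ≡ 570
22^32 ≡ 570^2 = 324900 ≡ 529
22^64 ≡ 529^2 = 279841 ≡ 538
22^128 ≡ 538^2 = 289444 ≡ 60
22^256 ≡ 60^2 = 3600 ≡ 42
349 = 256 + 64 + 16 + 8 + 4 + 1, so 22^349 ≡ 42·538·570·441·21·22 ≡ 107 (mod 593)

107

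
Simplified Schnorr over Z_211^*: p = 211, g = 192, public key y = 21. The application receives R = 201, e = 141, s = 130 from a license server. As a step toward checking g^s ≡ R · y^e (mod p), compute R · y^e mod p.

21^2 = 441 ≡ 19
21^4 ≡ 19^2 = 361 ≡ 150
21^8 ≡ 150^2 = 22500 ≡ 134
21^16 ≡ 134^2 = 17956 ≡ 21
21^32 ≡ 21^2 = 441 ≡ 19
21^64 ≡ 19^2 = 361 ≡ 150
21^128 ≡ 150^2 = 22500 ≡ 134
141 = 128 + 8 + 4 + 1, so 21^141 ≡ 134·134·150·21 ≡ 107 (mod 211)
R · y^e ≡ 201·107 = 21507 ≡ 196 (mod 211)

196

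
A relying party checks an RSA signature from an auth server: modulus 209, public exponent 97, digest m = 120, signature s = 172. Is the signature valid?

s^2 ≡ 172^2 = 29584 ≡ 115
s^4 ≡ 115^2 = 13225 ≡ 58
s^8 ≡ 58^2 = 3364 ≡ 20
s^16 ≡ 20^2 = 400 ≡ 191
s^32 ≡ 191^2 = 36481 ≡ 115
s^64 ≡ 115^2 = 13225 ≡ 58
97 = 64 + 32 + 1, so s^97 ≡ 58·115·172 ≡ 39 (mod 209)
The recovered value 39 does not match the digest 120.

invalid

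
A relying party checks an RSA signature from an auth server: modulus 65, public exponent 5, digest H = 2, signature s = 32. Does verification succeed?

s^2 ≡ 32^2 = 1024 ≡ 49
s^4 ≡ 49^2 = 2401 ≡ 61
5 = 4 + 1, so s^5 ≡ 61·32 ≡ 2 (mod 65)
2 = H, so the signature checks out.

passes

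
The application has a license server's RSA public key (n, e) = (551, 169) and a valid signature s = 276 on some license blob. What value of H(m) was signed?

15

s^2 ≡ 276^2 = 76176 ≡ 138
s^4 ≡ 138^2 = 19044 ≡ 310
s^8 ≡ 310^2 = 96100 ≡ 226
s^16 ≡ 226^2 = 51076 ≡ 384
s^32 ≡ 384^2 = 147456 ≡ 339
s^64 ≡ 339^2 = 114921 ≡ 313
s^128 ≡ 313^2 = 97969 ≡ 442
169 = 128 + 32 + 8 + 1, so s^169 ≡ 442·339·226·276 ≡ 15 (mod 551)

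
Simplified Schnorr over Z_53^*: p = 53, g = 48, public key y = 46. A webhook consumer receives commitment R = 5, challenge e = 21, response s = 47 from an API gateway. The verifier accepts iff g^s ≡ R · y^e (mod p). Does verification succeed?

fails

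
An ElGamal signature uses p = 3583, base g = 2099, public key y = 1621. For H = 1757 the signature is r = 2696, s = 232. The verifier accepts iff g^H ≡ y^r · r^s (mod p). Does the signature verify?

Left side g^H mod p:
2099^1757 mod 3583 = 307
Right side y^r · r^s mod p:
1621^2696 mod 3583 = 1584
2696^232 mod 3583 = 2349
1584·2349 = 3720816 ≡ 1662 (mod 3583)
307 ≠ 1662, so verification fails.

does not verify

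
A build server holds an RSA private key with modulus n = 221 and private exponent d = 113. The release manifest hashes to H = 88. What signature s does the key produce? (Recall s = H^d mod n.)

173

H^2 ≡ 88^2 = 7744 ≡ 9
H^4 ≡ 9^2 = 81
H^8 ≡ 81^2 = 6561 ≡ 152
H^16 ≡ 152^2 = 23104 ≡ 120
H^32 ≡ 120^2 = 14400 ≡ 35
H^64 ≡ 35^2 = 1225 ≡ 120
113 = 64 + 32 + 16 + 1, so H^113 ≡ 120·35·120·88 ≡ 173 (mod 221)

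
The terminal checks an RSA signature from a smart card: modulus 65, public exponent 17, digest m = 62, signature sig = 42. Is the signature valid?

invalid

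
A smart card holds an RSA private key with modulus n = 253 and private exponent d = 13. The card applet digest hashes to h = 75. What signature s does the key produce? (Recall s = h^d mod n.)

36

h^2 ≡ 75^2 = 5625 ≡ 59
h^4 ≡ 59^2 = 3481 ≡ 192
h^8 ≡ 192^2 = 36864 ≡ 179
13 = 8 + 4 + 1, so h^13 ≡ 179·192·75 ≡ 36 (mod 253)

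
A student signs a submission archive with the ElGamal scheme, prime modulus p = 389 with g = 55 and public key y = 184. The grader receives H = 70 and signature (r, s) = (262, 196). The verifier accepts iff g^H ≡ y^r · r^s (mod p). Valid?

Left side g^H mod p:
Squares mod 389: 55^1≡55, 55^2≡302, 55^4≡178, 55^8≡175, 55^16≡283, 55^32≡344, 55^64≡80
70 = 64 + 4 + 2, so 55^70 ≡ 80·178·302 ≡ 85 (mod 389)
Right side y^r · r^s mod p:
Squares mod 389: 184^1≡184, 184^2≡13, 184^4≡169, 184^8≡164, 184^16≡55, 184^32≡302, 184^64≡178, 184^128≡175, 184^256≡283
262 = 256 + 4 + 2, so 184^262 ≡ 283·169·13 ≡ 129 (mod 389)
Squares mod 389: 262^1≡262, 262^2≡180, 262^4≡113, 262^8≡321, 262^16≡345, 262^32≡380, 262^64≡81, 262^128≡337
196 = 128 + 64 + 4, so 262^196 ≡ 337·81·113 ≡ 180 (mod 389)
129·180 = 23220 ≡ 269 (mod 389)
85 ≠ 269, so verification fails.

no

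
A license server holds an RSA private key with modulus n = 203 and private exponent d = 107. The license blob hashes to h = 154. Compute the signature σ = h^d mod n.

h^2 ≡ 154^2 = 23716 ≡ 168
h^4 ≡ 168^2 = 28224 ≡ 7
h^8 ≡ 7^2 = 49
h^16 ≡ 49^2 = 2401 ≡ 168
h^32 ≡ 168^2 = 28224 ≡ 7
h^64 ≡ 7^2 = 49
107 = 64 + 32 + 8 + 2 + 1, so h^107 ≡ 49·7·49·168·154 ≡ 35 (mod 203)

35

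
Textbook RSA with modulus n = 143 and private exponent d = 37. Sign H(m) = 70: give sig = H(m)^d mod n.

(H(m))^37 mod 143 = 5

5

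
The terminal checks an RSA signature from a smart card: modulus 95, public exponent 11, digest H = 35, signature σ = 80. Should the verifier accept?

accept

Squares mod 95: σ^1≡80, σ^2≡35, σ^4≡85, σ^8≡5
11 = 8 + 2 + 1, so σ^11 ≡ 5·35·80 ≡ 35 (mod 95)
Since 35 equals the digest 35, verification succeeds.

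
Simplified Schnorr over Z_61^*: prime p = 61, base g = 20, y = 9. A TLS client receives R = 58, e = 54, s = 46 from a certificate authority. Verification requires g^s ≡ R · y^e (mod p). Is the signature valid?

valid

g^s mod p:
20^2 = 400 ≡ 34
20^4 ≡ 34^2 = 1156 ≡ 58
20^8 ≡ 58^2 = 3364 ≡ 9
20^16 ≡ 9^2 = 81 ≡ 20
20^32 ≡ 20^2 = 400 ≡ 34
46 = 32 + 8 + 4 + 2, so 20^46 ≡ 34·9·58·34 ≡ 20 (mod 61)
R · y^e mod p:
9^2 = 81 ≡ 20
9^4 ≡ 20^2 = 400 ≡ 34
9^8 ≡ 34^2 = 1156 ≡ 58
9^16 ≡ 58^2 = 3364 ≡ 9
9^32 ≡ 9^2 = 81 ≡ 20
54 = 32 + 16 + 4 + 2, so 9^54 ≡ 20·9·34·20 ≡ 34 (mod 61)
58·34 = 1972 ≡ 20 (mod 61)
20 ≡ 20 (mod 61); signature holds.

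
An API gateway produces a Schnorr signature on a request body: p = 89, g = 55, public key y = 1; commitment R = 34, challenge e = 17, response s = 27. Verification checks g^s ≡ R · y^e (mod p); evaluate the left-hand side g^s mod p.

34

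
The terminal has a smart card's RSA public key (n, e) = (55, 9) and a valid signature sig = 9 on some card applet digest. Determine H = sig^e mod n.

sig^9 mod 55 = 49

49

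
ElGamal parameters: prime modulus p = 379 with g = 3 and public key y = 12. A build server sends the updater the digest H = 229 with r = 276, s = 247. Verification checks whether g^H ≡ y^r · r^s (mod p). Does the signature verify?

does not verify

Left side g^H mod p:
3^2 = 9
3^4 ≡ 9^2 = 81
3^8 ≡ 81^2 = 6561 ≡ 118
3^16 ≡ 118^2 = 13924 ≡ 280
3^32 ≡ 280^2 = 78400 ≡ 326
3^64 ≡ 326^2 = 106276 ≡ 156
3^128 ≡ 156^2 = 24336 ≡ 80
229 = 128 + 64 + 32 + 4 + 1, so 3^229 ≡ 80·156·326·81·3 ≡ 190 (mod 379)
Right side y^r · r^s mod p:
12^2 = 144
12^4 ≡ 144^2 = 20736 ≡ 270
12^8 ≡ 270^2 = 72900 ≡ 132
12^16 ≡ 132^2 = 17424 ≡ 369
12^32 ≡ 369^2 = 136161 ≡ 100
12^64 ≡ 100^2 = 10000 ≡ 146
12^128 ≡ 146^2 = 21316 ≡ 92
12^256 ≡ 92^2 = 8464 ≡ 126
276 = 256 + 16 + 4, so 12^276 ≡ 126·369·270 ≡ 142 (mod 379)
276^2 = 76176 ≡ 376
276^4 ≡ 376^2 = 141376 ≡ 9
276^8 ≡ 9^2 = 81
276^16 ≡ 81^2 = 6561 ≡ 118
276^32 ≡ 118^2 = 13924 ≡ 280
276^64 ≡ 280^2 = 78400 ≡ 326
276^128 ≡ 326^2 = 106276 ≡ 156
247 = 128 + 64 + 32 + 16 + 4 + 2 + 1, so 276^247 ≡ 156·326·280·118·9·376·276 ≡ 363 (mod 379)
142·363 = 51546 ≡ 2 (mod 379)
190 ≠ 2, so verification fails.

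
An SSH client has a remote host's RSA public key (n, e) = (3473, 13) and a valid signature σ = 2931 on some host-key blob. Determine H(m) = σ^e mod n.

Squares mod 3473: σ^1≡2931, σ^2≡2032, σ^4≡3100, σ^8≡209
13 = 8 + 4 + 1, so σ^13 ≡ 209·3100·2931 ≡ 176 (mod 3473)

176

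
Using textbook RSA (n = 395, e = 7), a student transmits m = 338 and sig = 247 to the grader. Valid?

yes

sig^7 mod 395 = 338
Since 338 equals the digest 338, verification succeeds.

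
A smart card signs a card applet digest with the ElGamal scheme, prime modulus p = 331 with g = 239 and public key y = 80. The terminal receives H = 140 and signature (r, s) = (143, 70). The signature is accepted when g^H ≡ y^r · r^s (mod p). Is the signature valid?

Left side g^H mod p:
239^2 = 57121 ≡ 189
239^4 ≡ 189^2 = 35721 ≡ 304
239^8 ≡ 304^2 = 92416 ≡ 67
239^16 ≡ 67^2 = 4489 ≡ 186
239^32 ≡ 186^2 = 34596 ≡ 172
239^64 ≡ 172^2 = 29584 ≡ 125
239^128 ≡ 125^2 = 15625 ≡ 68
140 = 128 + 8 + 4, so 239^140 ≡ 68·67·304 ≡ 120 (mod 331)
Right side y^r · r^s mod p:
80^2 = 6400 ≡ 111
80^4 ≡ 111^2 = 12321 ≡ 74
80^8 ≡ 74^2 = 5476 ≡ 180
80^16 ≡ 180^2 = 32400 ≡ 293
80^32 ≡ 293^2 = 85849 ≡ 120
80^64 ≡ 120^2 = 14400 ≡ 167
80^128 ≡ 167^2 = 27889 ≡ 85
143 = 128 + 8 + 4 + 2 + 1, so 80^143 ≡ 85·180·74·111·80 ≡ 1 (mod 331)
143^2 = 20449 ≡ 258
143^4 ≡ 258^2 = 66564 ≡ 33
143^8 ≡ 33^2 = 1089 ≡ 96
143^16 ≡ 96^2 = 9216 ≡ 279
143^32 ≡ 279^2 = 77841 ≡ 56
143^64 ≡ 56^2 = 3136 ≡ 157
70 = 64 + 4 + 2, so 143^70 ≡ 157·33·258 ≡ 120 (mod 331)
1·120 = 120 ≡ 120 (mod 331)
120 ≡ 120 (mod 331), so the signature is genuine.

valid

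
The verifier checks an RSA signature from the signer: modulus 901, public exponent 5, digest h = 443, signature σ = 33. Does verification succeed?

σ^2 ≡ 33^2 = 1089 ≡ 188
σ^4 ≡ 188^2 = 35344 ≡ 205
5 = 4 + 1, so σ^5 ≡ 205·33 ≡ 458 (mod 901)
458 ≠ 443, so verification fails.

fails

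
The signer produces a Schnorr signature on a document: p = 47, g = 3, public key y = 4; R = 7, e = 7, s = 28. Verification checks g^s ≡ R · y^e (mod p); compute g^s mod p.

8

3^2 = 9
3^4 ≡ 9^2 = 81 ≡ 34
3^8 ≡ 34^2 = 1156 ≡ 28
3^16 ≡ 28^2 = 784 ≡ 32
28 = 16 + 8 + 4, so 3^28 ≡ 32·28·34 ≡ 8 (mod 47)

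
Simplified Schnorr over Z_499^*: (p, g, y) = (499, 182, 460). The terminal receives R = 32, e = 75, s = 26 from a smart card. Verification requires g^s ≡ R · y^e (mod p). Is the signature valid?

invalid

g^s mod p:
Squares mod 499: 182^1≡182, 182^2≡190, 182^4≡172, 182^8≡143, 182^16≡489
26 = 16 + 8 + 2, so 182^26 ≡ 489·143·190 ≡ 255 (mod 499)
R · y^e mod p:
Squares mod 499: 460^1≡460, 460^2≡24, 460^4≡77, 460^8≡440, 460^16≡487, 460^32≡144, 460^64≡277
75 = 64 + 8 + 2 + 1, so 460^75 ≡ 277·440·24·460 ≡ 203 (mod 499)
32·203 = 6496 ≡ 9 (mod 499)
255 ≠ 9; the check fails.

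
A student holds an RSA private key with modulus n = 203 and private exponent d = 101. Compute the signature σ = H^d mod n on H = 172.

37

Squares mod 203: H^1≡172, H^2≡149, H^4≡74, H^8≡198, H^16≡25, H^32≡16, H^64≡53
101 = 64 + 32 + 4 + 1, so H^101 ≡ 53·16·74·172 ≡ 37 (mod 203)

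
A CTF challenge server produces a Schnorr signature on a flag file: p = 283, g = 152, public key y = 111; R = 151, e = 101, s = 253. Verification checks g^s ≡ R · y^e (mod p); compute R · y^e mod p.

111^2 = 12321 ≡ 152
111^4 ≡ 152^2 = 23104 ≡ 181
111^8 ≡ 181^2 = 32761 ≡ 216
111^16 ≡ 216^2 = 46656 ≡ 244
111^32 ≡ 244^2 = 59536 ≡ 106
111^64 ≡ 106^2 = 11236 ≡ 199
101 = 64 + 32 + 4 + 1, so 111^101 ≡ 199·106·181·111 ≡ 262 (mod 283)
R · y^e ≡ 151·262 = 39562 ≡ 225 (mod 283)

225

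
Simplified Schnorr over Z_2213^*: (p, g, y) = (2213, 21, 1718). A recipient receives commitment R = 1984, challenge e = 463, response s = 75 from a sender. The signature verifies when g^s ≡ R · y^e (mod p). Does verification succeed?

g^s mod p:
21^2 = 441
21^4 ≡ 441^2 = 194481 ≡ 1950
21^8 ≡ 1950^2 = 3802500 ≡ 566
21^16 ≡ 566^2 = 320356 ≡ 1684
21^32 ≡ 1684^2 = 2835856 ≡ 1003
21^64 ≡ 1003^2 = 1006009 ≡ 1307
75 = 64 + 8 + 2 + 1, so 21^75 ≡ 1307·566·441·21 ≡ 1298 (mod 2213)
R · y^e mod p:
1718^2 = 2951524 ≡ 1595
1718^4 ≡ 1595^2 = 2544025 ≡ 1288
1718^8 ≡ 1288^2 = 1658944 ≡ 1407
1718^16 ≡ 1407^2 = 1979649 ≡ 1227
1718^32 ≡ 1227^2 = 1505529 ≡ 689
1718^64 ≡ 689^2 = 474721 ≡ 1139
1718^128 ≡ 1139^2 = 1297321 ≡ 503
1718^256 ≡ 503^2 = 253009 ≡ 727
463 = 256 + 128 + 64 + 8 + 4 + 2 + 1, so 1718^463 ≡ 727·503·1139·1407·1288·1595·1718 ≡ 1616 (mod 2213)
1984·1616 = 3206144 ≡ 1720 (mod 2213)
1298 ≠ 1720; the check fails.

fails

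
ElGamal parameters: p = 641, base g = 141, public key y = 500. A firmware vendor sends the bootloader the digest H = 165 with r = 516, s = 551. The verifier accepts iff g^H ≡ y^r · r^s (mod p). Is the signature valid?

Left side g^H mod p:
141^2 = 19881 ≡ 10
141^4 ≡ 10^2 = 100
141^8 ≡ 100^2 = 10000 ≡ 385
141^16 ≡ 385^2 = 148225 ≡ 154
141^32 ≡ 154^2 = 23716 ≡ 640
141^64 ≡ 640^2 = 409600 ≡ 1
141^128 ≡ 1^2 = 1
165 = 128 + 32 + 4 + 1, so 141^165 ≡ 1·640·100·141 ≡ 2 (mod 641)
Right side y^r · r^s mod p:
500^2 = 250000 ≡ 10
500^4 ≡ 10^2 = 100
500^8 ≡ 100^2 = 10000 ≡ 385
500^16 ≡ 385^2 = 148225 ≡ 154
500^32 ≡ 154^2 = 23716 ≡ 640
500^64 ≡ 640^2 = 409600 ≡ 1
500^128 ≡ 1^2 = 1
500^256 ≡ 1^2 = 1
500^512 ≡ 1^2 = 1
516 = 512 + 4, so 500^516 ≡ 1·100 ≡ 100 (mod 641)
516^2 = 266256 ≡ 241
516^4 ≡ 241^2 = 58081 ≡ 391
516^8 ≡ 391^2 = 152881 ≡ 323
516^16 ≡ 323^2 = 104329 ≡ 487
516^32 ≡ 487^2 = 237169 ≡ 640
516^64 ≡ 640^2 = 409600 ≡ 1
516^128 ≡ 1^2 = 1
516^256 ≡ 1^2 = 1
516^512 ≡ 1^2 = 1
551 = 512 + 32 + 4 + 2 + 1, so 516^551 ≡ 1·640·391·241·516 ≡ 500 (mod 641)
100·500 = 50000 ≡ 2 (mod 641)
2 ≡ 2 (mod 641), so the signature is genuine.

valid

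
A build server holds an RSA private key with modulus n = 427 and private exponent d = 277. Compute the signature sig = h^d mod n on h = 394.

282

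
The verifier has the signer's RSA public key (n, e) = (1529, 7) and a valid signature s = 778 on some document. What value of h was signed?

915

s^2 ≡ 778^2 = 605284 ≡ 1329
s^4 ≡ 1329^2 = 1766241 ≡ 246
7 = 4 + 2 + 1, so s^7 ≡ 246·1329·778 ≡ 915 (mod 1529)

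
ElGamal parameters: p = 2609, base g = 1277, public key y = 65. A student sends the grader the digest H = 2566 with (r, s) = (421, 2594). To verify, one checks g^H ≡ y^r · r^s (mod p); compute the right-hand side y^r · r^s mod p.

65^2 = 4225 ≡ 1616
65^4 ≡ 1616^2 = 2611456 ≡ 2456
65^8 ≡ 2456^2 = 6031936 ≡ 2537
65^16 ≡ 2537^2 = 6436369 ≡ 2575
65^32 ≡ 2575^2 = 6630625 ≡ 1156
65^64 ≡ 1156^2 = 1336336 ≡ 528
65^128 ≡ 528^2 = 278784 ≡ 2230
65^256 ≡ 2230^2 = 4972900 ≡ 146
421 = 256 + 128 + 32 + 4 + 1, so 65^421 ≡ 146·2230·1156·2456·65 ≡ 1483 (mod 2609)
421^2 = 177241 ≡ 2438
421^4 ≡ 2438^2 = 5943844 ≡ 542
421^8 ≡ 542^2 = 293764 ≡ 1556
421^16 ≡ 1556^2 = 2421136 ≡ 2593
421^32 ≡ 2593^2 = 6723649 ≡ 256
421^64 ≡ 256^2 = 65536 ≡ 311
421^128 ≡ 311^2 = 96721 ≡ 188
421^256 ≡ 188^2 = 35344 ≡ 1427
421^512 ≡ 1427^2 = 2036329 ≡ 1309
421^1024 ≡ 1309^2 = 1713481 ≡ 1977
421^2048 ≡ 1977^2 = 3908529 ≡ 247
2594 = 2048 + 512 + 32 + 2, so 421^2594 ≡ 247·1309·256·2438 ≡ 826 (mod 2609)
y^r · r^s ≡ 1483·826 = 1224958 ≡ 1337 (mod 2609)

1337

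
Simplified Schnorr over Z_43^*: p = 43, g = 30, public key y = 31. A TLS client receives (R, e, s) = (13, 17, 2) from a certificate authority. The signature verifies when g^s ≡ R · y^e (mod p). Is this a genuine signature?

genuine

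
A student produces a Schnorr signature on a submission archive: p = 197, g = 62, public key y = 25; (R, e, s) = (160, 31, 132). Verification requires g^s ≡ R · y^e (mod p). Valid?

g^s mod p:
62^2 = 3844 ≡ 101
62^4 ≡ 101^2 = 10201 ≡ 154
62^8 ≡ 154^2 = 23716 ≡ 76
62^16 ≡ 76^2 = 5776 ≡ 63
62^32 ≡ 63^2 = 3969 ≡ 29
62^64 ≡ 29^2 = 841 ≡ 53
62^128 ≡ 53^2 = 2809 ≡ 51
132 = 128 + 4, so 62^132 ≡ 51·154 ≡ 171 (mod 197)
R · y^e mod p:
25^2 = 625 ≡ 34
25^4 ≡ 34^2 = 1156 ≡ 171
25^8 ≡ 171^2 = 29241 ≡ 85
25^16 ≡ 85^2 = 7225 ≡ 133
31 = 16 + 8 + 4 + 2 + 1, so 25^31 ≡ 133·85·171·34·25 ≡ 22 (mod 197)
160·22 = 3520 ≡ 171 (mod 197)
171 ≡ 171 (mod 197); signature holds.

yes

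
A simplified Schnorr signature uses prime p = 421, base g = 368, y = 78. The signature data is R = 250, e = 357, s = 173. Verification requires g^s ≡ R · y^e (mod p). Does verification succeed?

fails

g^s mod p:
368^2 = 135424 ≡ 283
368^4 ≡ 283^2 = 80089 ≡ 99
368^8 ≡ 99^2 = 9801 ≡ 118
368^16 ≡ 118^2 = 13924 ≡ 31
368^32 ≡ 31^2 = 961 ≡ 119
368^64 ≡ 119^2 = 14161 ≡ 268
368^128 ≡ 268^2 = 71824 ≡ 254
173 = 128 + 32 + 8 + 4 + 1, so 368^173 ≡ 254·119·118·99·368 ≡ 160 (mod 421)
R · y^e mod p:
78^2 = 6084 ≡ 190
78^4 ≡ 190^2 = 36100 ≡ 315
78^8 ≡ 315^2 = 99225 ≡ 290
78^16 ≡ 290^2 = 84100 ≡ 321
78^32 ≡ 321^2 = 103041 ≡ 317
78^64 ≡ 317^2 = 100489 ≡ 291
78^128 ≡ 291^2 = 84681 ≡ 60
78^256 ≡ 60^2 = 3600 ≡ 232
357 = 256 + 64 + 32 + 4 + 1, so 78^357 ≡ 232·291·317·315·78 ≡ 252 (mod 421)
250·252 = 63000 ≡ 271 (mod 421)
160 ≠ 271; the check fails.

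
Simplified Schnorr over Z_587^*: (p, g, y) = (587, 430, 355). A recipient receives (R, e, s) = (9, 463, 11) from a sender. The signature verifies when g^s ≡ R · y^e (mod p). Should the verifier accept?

g^s mod p:
430^2 = 184900 ≡ 582
430^4 ≡ 582^2 = 338724 ≡ 25
430^8 ≡ 25^2 = 625 ≡ 38
11 = 8 + 2 + 1, so 430^11 ≡ 38·582·430 ≡ 480 (mod 587)
R · y^e mod p:
355^2 = 126025 ≡ 407
355^4 ≡ 407^2 = 165649 ≡ 115
355^8 ≡ 115^2 = 13225 ≡ 311
355^16 ≡ 311^2 = 96721 ≡ 453
355^32 ≡ 453^2 = 205209 ≡ 346
355^64 ≡ 346^2 = 119716 ≡ 555
355^128 ≡ 555^2 = 308025 ≡ 437
355^256 ≡ 437^2 = 190969 ≡ 194
463 = 256 + 128 + 64 + 8 + 4 + 2 + 1, so 355^463 ≡ 194·437·555·311·115·407·355 ≡ 217 (mod 587)
9·217 = 1953 ≡ 192 (mod 587)
480 ≠ 192; the check fails.

reject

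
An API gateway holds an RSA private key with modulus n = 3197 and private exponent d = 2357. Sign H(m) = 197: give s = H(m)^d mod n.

Squares mod 3197: (H(m))^1≡197, (H(m))^2≡445, (H(m))^4≡3008, (H(m))^8≡554, (H(m))^16≡4, (H(m))^32≡16, (H(m))^64≡256, (H(m))^128≡1596, (H(m))^256≡2404, (H(m))^512≡2237, (H(m))^1024≡864, (H(m))^2048≡1595
2357 = 2048 + 256 + 32 + 16 + 4 + 1, so (H(m))^2357 ≡ 1595·2404·16·4·3008·197 ≡ 2312 (mod 3197)

2312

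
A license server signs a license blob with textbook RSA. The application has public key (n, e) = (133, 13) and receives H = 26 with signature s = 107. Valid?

no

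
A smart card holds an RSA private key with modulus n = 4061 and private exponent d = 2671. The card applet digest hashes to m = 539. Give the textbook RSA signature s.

m^2 ≡ 539^2 = 290521 ≡ 2190
m^4 ≡ 2190^2 = 4796100 ≡ 59
m^8 ≡ 59^2 = 3481
m^16 ≡ 3481^2 = 12117361 ≡ 3398
m^32 ≡ 3398^2 = 11546404 ≡ 981
m^64 ≡ 981^2 = 962361 ≡ 3965
m^128 ≡ 3965^2 = 15721225 ≡ 1094
m^256 ≡ 1094^2 = 1196836 ≡ 2902
m^512 ≡ 2902^2 = 8421604 ≡ 3151
m^1024 ≡ 3151^2 = 9928801 ≡ 3717
m^2048 ≡ 3717^2 = 13816089 ≡ 567
2671 = 2048 + 512 + 64 + 32 + 8 + 4 + 2 + 1, so m^2671 ≡ 567·3151·3965·981·3481·59·2190·539 ≡ 2926 (mod 4061)

2926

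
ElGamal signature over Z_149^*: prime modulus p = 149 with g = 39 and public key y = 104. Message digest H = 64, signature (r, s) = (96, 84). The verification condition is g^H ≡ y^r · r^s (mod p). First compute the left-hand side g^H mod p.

39^2 = 1521 ≡ 31
39^4 ≡ 31^2 = 961 ≡ 67
39^8 ≡ 67^2 = 4489 ≡ 19
39^16 ≡ 19^2 = 361 ≡ 63
39^32 ≡ 63^2 = 3969 ≡ 95
39^64 ≡ 95^2 = 9025 ≡ 85

85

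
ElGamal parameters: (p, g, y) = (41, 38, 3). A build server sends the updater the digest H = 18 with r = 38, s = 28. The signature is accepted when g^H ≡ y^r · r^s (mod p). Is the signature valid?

Left side g^H mod p:
38^2 = 1444 ≡ 9
38^4 ≡ 9^2 = 81 ≡ 40
38^8 ≡ 40^2 = 1600 ≡ 1
38^16 ≡ 1^2 = 1
18 = 16 + 2, so 38^18 ≡ 1·9 ≡ 9 (mod 41)
Right side y^r · r^s mod p:
3^2 = 9
3^4 ≡ 9^2 = 81 ≡ 40
3^8 ≡ 40^2 = 1600 ≡ 1
3^16 ≡ 1^2 = 1
3^32 ≡ 1^2 = 1
38 = 32 + 4 + 2, so 3^38 ≡ 1·40·9 ≡ 32 (mod 41)
38^2 = 1444 ≡ 9
38^4 ≡ 9^2 = 81 ≡ 40
38^8 ≡ 40^2 = 1600 ≡ 1
38^16 ≡ 1^2 = 1
28 = 16 + 8 + 4, so 38^28 ≡ 1·1·40 ≡ 40 (mod 41)
32·40 = 1280 ≡ 9 (mod 41)
9 ≡ 9 (mod 41), so the signature is genuine.

valid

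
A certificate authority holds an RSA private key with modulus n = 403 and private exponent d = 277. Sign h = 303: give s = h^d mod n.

h^2 ≡ 303^2 = 91809 ≡ 328
h^4 ≡ 328^2 = 107584 ≡ 386
h^8 ≡ 386^2 = 148996 ≡ 289
h^16 ≡ 289^2 = 83521 ≡ 100
h^32 ≡ 100^2 = 10000 ≡ 328
h^64 ≡ 328^2 = 107584 ≡ 386
h^128 ≡ 386^2 = 148996 ≡ 289
h^256 ≡ 289^2 = 83521 ≡ 100
277 = 256 + 16 + 4 + 1, so h^277 ≡ 100·100·386·303 ≡ 251 (mod 403)

251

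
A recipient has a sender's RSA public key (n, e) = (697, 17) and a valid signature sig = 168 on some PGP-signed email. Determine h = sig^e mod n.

sig^2 ≡ 168^2 = 28224 ≡ 344
sig^4 ≡ 344^2 = 118336 ≡ 543
sig^8 ≡ 543^2 = 294849 ≡ 18
sig^16 ≡ 18^2 = 324
17 = 16 + 1, so sig^17 ≡ 324·168 ≡ 66 (mod 697)

66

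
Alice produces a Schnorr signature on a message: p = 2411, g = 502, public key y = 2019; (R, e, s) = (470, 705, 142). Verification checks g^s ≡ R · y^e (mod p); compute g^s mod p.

502^2 = 252004 ≡ 1260
502^4 ≡ 1260^2 = 1587600 ≡ 1162
502^8 ≡ 1162^2 = 1350244 ≡ 84
502^16 ≡ 84^2 = 7056 ≡ 2234
502^32 ≡ 2234^2 = 4990756 ≡ 2397
502^64 ≡ 2397^2 = 5745609 ≡ 196
502^128 ≡ 196^2 = 38416 ≡ 2251
142 = 128 + 8 + 4 + 2, so 502^142 ≡ 2251·84·1162·1260 ≡ 1515 (mod 2411)

1515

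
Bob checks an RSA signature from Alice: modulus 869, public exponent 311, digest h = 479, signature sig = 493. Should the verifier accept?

reject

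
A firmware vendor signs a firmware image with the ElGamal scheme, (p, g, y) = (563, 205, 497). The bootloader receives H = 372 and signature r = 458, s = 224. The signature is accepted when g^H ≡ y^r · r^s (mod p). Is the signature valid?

valid

Left side g^H mod p:
205^372 mod 563 = 438
Right side y^r · r^s mod p:
497^458 mod 563 = 77
458^224 mod 563 = 13
77·13 = 1001 ≡ 438 (mod 563)
438 ≡ 438 (mod 563), so the signature is genuine.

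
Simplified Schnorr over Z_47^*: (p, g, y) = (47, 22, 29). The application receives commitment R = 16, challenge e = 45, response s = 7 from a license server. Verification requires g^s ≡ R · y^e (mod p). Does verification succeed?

g^s mod p:
Squares mod 47: 22^1≡22, 22^2≡14, 22^4≡8
7 = 4 + 2 + 1, so 22^7 ≡ 8·14·22 ≡ 20 (mod 47)
R · y^e mod p:
Squares mod 47: 29^1≡29, 29^2≡42, 29^4≡25, 29^8≡14, 29^16≡8, 29^32≡17
45 = 32 + 8 + 4 + 1, so 29^45 ≡ 17·14·25·29 ≡ 13 (mod 47)
16·13 = 208 ≡ 20 (mod 47)
20 ≡ 20 (mod 47); signature holds.

passes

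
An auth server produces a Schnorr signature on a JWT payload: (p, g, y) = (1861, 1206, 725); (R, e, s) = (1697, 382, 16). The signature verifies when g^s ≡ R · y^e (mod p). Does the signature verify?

does not verify

g^s mod p:
1206^2 = 1454436 ≡ 995
1206^4 ≡ 995^2 = 990025 ≡ 1834
1206^8 ≡ 1834^2 = 3363556 ≡ 729
1206^16 ≡ 729^2 = 531441 ≡ 1056
R · y^e mod p:
725^2 = 525625 ≡ 823
725^4 ≡ 823^2 = 677329 ≡ 1786
725^8 ≡ 1786^2 = 3189796 ≡ 42
725^16 ≡ 42^2 = 1764
725^32 ≡ 1764^2 = 3111696 ≡ 104
725^64 ≡ 104^2 = 10816 ≡ 1511
725^128 ≡ 1511^2 = 2283121 ≡ 1535
725^256 ≡ 1535^2 = 2356225 ≡ 199
382 = 256 + 64 + 32 + 16 + 8 + 4 + 2, so 725^382 ≡ 199·1511·104·1764·42·1786·823 ≡ 188 (mod 1861)
1697·188 = 319036 ≡ 805 (mod 1861)
1056 ≠ 805; the check fails.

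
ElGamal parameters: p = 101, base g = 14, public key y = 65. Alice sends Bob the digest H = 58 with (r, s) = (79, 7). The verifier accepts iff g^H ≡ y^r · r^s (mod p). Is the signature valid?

Left side g^H mod p:
14^58 mod 101 = 84
Right side y^r · r^s mod p:
65^79 mod 101 = 14
79^7 mod 101 = 25
14·25 = 350 ≡ 47 (mod 101)
84 ≠ 47, so verification fails.

invalid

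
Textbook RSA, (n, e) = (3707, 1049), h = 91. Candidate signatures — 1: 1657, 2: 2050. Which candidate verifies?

2

Candidate 1: 1657^2 = 2745649 ≡ 2469; 1657^4 ≡ 2469^2 = 6095961 ≡ 1653; 1657^8 ≡ 1653^2 = 2732409 ≡ 350; 1657^16 ≡ 350^2 = 122500 ≡ 169; 1657^32 ≡ 169^2 = 28561 ≡ 2612; 1657^64 ≡ 2612^2 = 6822544 ≡ 1664; 1657^128 ≡ 1664^2 = 2768896 ≡ 3474; 1657^256 ≡ 3474^2 = 12068676 ≡ 2391; 1657^512 ≡ 2391^2 = 5716881 ≡ 687; 1657^1024 ≡ 687^2 = 471969 ≡ 1180; 1049 = 1024 + 16 + 8 + 1, so 1657^1049 ≡ 1180·169·350·1657 ≡ 3616 (mod 3707)
Candidate 2: 2050^2 = 4202500 ≡ 2469; 2050^4 ≡ 2469^2 = 6095961 ≡ 1653; 2050^8 ≡ 1653^2 = 2732409 ≡ 350; 2050^16 ≡ 350^2 = 122500 ≡ 169; 2050^32 ≡ 169^2 = 28561 ≡ 2612; 2050^64 ≡ 2612^2 = 6822544 ≡ 1664; 2050^128 ≡ 1664^2 = 2768896 ≡ 3474; 2050^256 ≡ 3474^2 = 12068676 ≡ 2391; 2050^512 ≡ 2391^2 = 5716881 ≡ 687; 2050^1024 ≡ 687^2 = 471969 ≡ 1180; 1049 = 1024 + 16 + 8 + 1, so 2050^1049 ≡ 1180·169·350·2050 ≡ 91 (mod 3707)
  → matches h = 91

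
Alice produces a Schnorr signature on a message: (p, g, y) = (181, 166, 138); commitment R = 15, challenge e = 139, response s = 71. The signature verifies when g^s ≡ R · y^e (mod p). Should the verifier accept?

g^s mod p:
166^2 = 27556 ≡ 44
166^4 ≡ 44^2 = 1936 ≡ 126
166^8 ≡ 126^2 = 15876 ≡ 129
166^16 ≡ 129^2 = 16641 ≡ 170
166^32 ≡ 170^2 = 28900 ≡ 121
166^64 ≡ 121^2 = 14641 ≡ 161
71 = 64 + 4 + 2 + 1, so 166^71 ≡ 161·126·44·166 ≡ 172 (mod 181)
R · y^e mod p:
138^2 = 19044 ≡ 39
138^4 ≡ 39^2 = 1521 ≡ 73
138^8 ≡ 73^2 = 5329 ≡ 80
138^16 ≡ 80^2 = 6400 ≡ 65
138^32 ≡ 65^2 = 4225 ≡ 62
138^64 ≡ 62^2 = 3844 ≡ 43
138^128 ≡ 43^2 = 1849 ≡ 39
139 = 128 + 8 + 2 + 1, so 138^139 ≡ 39·80·39·138 ≡ 108 (mod 181)
15·108 = 1620 ≡ 172 (mod 181)
172 ≡ 172 (mod 181); signature holds.

accept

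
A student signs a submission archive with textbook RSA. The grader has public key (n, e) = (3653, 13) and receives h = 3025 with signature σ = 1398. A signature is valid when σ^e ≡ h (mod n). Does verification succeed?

fails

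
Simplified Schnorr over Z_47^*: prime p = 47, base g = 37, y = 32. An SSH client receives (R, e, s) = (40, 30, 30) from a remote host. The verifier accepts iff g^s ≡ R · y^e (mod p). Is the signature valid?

invalid

g^s mod p:
Squares mod 47: 37^1≡37, 37^2≡6, 37^4≡36, 37^8≡27, 37^16≡24
30 = 16 + 8 + 4 + 2, so 37^30 ≡ 24·27·36·6 ≡ 2 (mod 47)
R · y^e mod p:
Squares mod 47: 32^1≡32, 32^2≡37, 32^4≡6, 32^8≡36, 32^16≡27
30 = 16 + 8 + 4 + 2, so 32^30 ≡ 27·36·6·37 ≡ 7 (mod 47)
40·7 = 280 ≡ 45 (mod 47)
2 ≠ 45; the check fails.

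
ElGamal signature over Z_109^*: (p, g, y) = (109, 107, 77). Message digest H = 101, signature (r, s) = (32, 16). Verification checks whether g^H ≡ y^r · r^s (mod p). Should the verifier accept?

Left side g^H mod p:
107^2 = 11449 ≡ 4
107^4 ≡ 4^2 = 16
107^8 ≡ 16^2 = 256 ≡ 38
107^16 ≡ 38^2 = 1444 ≡ 27
107^32 ≡ 27^2 = 729 ≡ 75
107^64 ≡ 75^2 = 5625 ≡ 66
101 = 64 + 32 + 4 + 1, so 107^101 ≡ 66·75·16·107 ≡ 86 (mod 109)
Right side y^r · r^s mod p:
77^2 = 5929 ≡ 43
77^4 ≡ 43^2 = 1849 ≡ 105
77^8 ≡ 105^2 = 11025 ≡ 16
77^16 ≡ 16^2 = 256 ≡ 38
77^32 ≡ 38^2 = 1444 ≡ 27
32^2 = 1024 ≡ 43
32^4 ≡ 43^2 = 1849 ≡ 105
32^8 ≡ 105^2 = 11025 ≡ 16
32^16 ≡ 16^2 = 256 ≡ 38
27·38 = 1026 ≡ 45 (mod 109)
86 ≠ 45, so verification fails.

reject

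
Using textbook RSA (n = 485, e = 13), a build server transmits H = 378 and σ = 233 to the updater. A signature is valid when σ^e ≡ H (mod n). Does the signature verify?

σ^2 ≡ 233^2 = 54289 ≡ 454
σ^4 ≡ 454^2 = 206116 ≡ 476
σ^8 ≡ 476^2 = 226576 ≡ 81
13 = 8 + 4 + 1, so σ^13 ≡ 81·476·233 ≡ 378 (mod 485)
378 = H, so the signature checks out.

verifies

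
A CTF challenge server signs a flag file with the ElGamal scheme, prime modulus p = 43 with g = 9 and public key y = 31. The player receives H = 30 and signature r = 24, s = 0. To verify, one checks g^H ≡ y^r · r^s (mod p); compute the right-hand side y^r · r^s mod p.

31^2 = 961 ≡ 15
31^4 ≡ 15^2 = 225 ≡ 10
31^8 ≡ 10^2 = 100 ≡ 14
31^16 ≡ 14^2 = 196 ≡ 24
24 = 16 + 8, so 31^24 ≡ 24·14 ≡ 35 (mod 43)
24^0 mod 43 = 1
y^r · r^s ≡ 35·1 = 35 ≡ 35 (mod 43)

35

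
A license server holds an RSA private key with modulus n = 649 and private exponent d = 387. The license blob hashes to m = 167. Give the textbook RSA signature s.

m^2 ≡ 167^2 = 27889 ≡ 631
m^4 ≡ 631^2 = 398161 ≡ 324
m^8 ≡ 324^2 = 104976 ≡ 487
m^16 ≡ 487^2 = 237169 ≡ 284
m^32 ≡ 284^2 = 80656 ≡ 180
m^64 ≡ 180^2 = 32400 ≡ 599
m^128 ≡ 599^2 = 358801 ≡ 553
m^256 ≡ 553^2 = 305809 ≡ 130
387 = 256 + 128 + 2 + 1, so m^387 ≡ 130·553·631·167 ≡ 84 (mod 649)

84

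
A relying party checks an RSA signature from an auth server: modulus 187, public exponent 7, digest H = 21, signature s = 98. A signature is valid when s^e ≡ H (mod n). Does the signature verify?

s^2 ≡ 98^2 = 9604 ≡ 67
s^4 ≡ 67^2 = 4489 ≡ 1
7 = 4 + 2 + 1, so s^7 ≡ 1·67·98 ≡ 21 (mod 187)
21 = H, so the signature checks out.

verifies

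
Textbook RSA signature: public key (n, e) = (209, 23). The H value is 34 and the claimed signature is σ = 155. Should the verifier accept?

σ^23 mod 209 = 34
Since 34 equals the digest 34, verification succeeds.

accept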